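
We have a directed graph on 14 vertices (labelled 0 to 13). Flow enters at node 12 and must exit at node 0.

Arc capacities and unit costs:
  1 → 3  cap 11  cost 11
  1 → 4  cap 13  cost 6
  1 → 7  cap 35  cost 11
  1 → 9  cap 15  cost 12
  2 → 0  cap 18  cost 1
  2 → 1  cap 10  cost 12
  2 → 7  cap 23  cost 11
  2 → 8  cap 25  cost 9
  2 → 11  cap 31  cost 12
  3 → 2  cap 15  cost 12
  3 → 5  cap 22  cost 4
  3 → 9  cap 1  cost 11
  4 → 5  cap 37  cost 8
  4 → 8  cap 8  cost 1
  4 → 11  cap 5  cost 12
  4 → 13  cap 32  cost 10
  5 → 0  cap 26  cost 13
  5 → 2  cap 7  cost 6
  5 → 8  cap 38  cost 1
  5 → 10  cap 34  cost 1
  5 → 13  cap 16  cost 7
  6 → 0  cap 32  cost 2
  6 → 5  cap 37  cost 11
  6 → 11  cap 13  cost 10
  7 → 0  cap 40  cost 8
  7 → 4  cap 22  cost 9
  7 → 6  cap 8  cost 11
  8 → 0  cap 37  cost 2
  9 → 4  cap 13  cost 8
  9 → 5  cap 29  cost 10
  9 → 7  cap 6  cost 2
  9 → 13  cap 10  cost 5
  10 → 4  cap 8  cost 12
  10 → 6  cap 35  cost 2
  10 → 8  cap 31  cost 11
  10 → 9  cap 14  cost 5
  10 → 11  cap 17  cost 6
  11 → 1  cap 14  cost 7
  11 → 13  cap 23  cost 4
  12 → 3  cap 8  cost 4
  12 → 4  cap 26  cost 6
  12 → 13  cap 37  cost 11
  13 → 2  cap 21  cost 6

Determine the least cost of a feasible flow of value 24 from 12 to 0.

Minimum cost for 24 units: 296

shortest-cost path #1: 12→4→8→0 push 8 @ unit cost 9 (adds 72)
shortest-cost path #2: 12→3→5→8→0 push 8 @ unit cost 11 (adds 88)
shortest-cost path #3: 12→4→5→8→0 push 8 @ unit cost 17 (adds 136)
total cost = 296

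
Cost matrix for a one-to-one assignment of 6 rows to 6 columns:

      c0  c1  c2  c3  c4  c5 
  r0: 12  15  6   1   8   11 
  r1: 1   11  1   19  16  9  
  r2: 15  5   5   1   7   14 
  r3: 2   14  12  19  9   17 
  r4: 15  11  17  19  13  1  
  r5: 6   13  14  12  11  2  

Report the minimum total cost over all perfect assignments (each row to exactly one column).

optimal assignment: row0→col3 (cost 1), row1→col2 (cost 1), row2→col1 (cost 5), row3→col0 (cost 2), row4→col5 (cost 1), row5→col4 (cost 11)
total = 1 + 1 + 5 + 2 + 1 + 11 = 21

Minimum assignment cost: 21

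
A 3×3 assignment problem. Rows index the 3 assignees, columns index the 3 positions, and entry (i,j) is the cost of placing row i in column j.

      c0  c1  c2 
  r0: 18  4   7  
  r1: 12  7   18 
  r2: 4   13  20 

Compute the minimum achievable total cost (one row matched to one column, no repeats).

Minimum assignment cost: 18

optimal assignment: row0→col2 (cost 7), row1→col1 (cost 7), row2→col0 (cost 4)
total = 7 + 7 + 4 = 18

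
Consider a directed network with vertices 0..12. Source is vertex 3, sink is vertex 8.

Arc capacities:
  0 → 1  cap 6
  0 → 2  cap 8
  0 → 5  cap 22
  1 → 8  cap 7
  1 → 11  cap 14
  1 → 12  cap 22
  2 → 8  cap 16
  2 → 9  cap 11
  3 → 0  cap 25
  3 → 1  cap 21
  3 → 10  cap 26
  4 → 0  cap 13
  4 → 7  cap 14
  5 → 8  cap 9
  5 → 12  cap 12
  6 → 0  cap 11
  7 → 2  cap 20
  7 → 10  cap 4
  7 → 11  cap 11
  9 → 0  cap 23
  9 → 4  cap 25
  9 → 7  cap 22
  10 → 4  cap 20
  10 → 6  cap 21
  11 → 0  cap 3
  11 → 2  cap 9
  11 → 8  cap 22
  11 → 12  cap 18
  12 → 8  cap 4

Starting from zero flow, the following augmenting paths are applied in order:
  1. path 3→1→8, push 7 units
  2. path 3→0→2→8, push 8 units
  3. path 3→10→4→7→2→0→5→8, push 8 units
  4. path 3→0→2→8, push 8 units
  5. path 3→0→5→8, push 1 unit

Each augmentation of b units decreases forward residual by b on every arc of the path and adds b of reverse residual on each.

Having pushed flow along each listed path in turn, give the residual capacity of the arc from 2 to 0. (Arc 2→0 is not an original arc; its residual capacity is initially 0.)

after path 1 (3→1→8, push 7): res(2,0)=0
after path 2 (3→0→2→8, push 8): res(2,0)=8
after path 3 (3→10→4→7→2→0→5→8, push 8): res(2,0)=0
after path 4 (3→0→2→8, push 8): res(2,0)=8
after path 5 (3→0→5→8, push 1): res(2,0)=8

Residual capacity of (2,0): 8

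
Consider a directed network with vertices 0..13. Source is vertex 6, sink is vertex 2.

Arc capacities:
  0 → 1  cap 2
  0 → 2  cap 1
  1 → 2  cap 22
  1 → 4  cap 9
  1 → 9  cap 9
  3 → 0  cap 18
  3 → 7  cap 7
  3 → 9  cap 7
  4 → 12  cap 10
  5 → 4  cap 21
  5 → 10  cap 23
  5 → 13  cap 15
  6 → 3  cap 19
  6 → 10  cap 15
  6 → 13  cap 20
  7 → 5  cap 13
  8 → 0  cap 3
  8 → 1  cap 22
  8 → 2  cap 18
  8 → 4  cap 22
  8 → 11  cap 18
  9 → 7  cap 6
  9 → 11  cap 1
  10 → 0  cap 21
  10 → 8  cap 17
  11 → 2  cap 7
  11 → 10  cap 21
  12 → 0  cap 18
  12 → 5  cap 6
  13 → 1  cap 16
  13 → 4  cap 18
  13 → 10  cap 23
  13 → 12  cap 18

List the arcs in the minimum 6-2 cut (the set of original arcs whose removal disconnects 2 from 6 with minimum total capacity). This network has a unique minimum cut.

augment #1: 6→3→0→2 push 1
augment #2: 6→10→8→2 push 15
augment #3: 6→13→1→2 push 16
augment #4: 6→3→0→1→2 push 2
augment #5: 6→3→9→11→2 push 1
augment #6: 6→13→10→8→2 push 2
max flow = 37; residual-reachable set from 6 gives S-side
cut edges (S→T): {(0,1), (0,2), (9,11), (10,8), (13,1)} total cap 37

Min-cut arcs: {(0,1), (0,2), (9,11), (10,8), (13,1)} (total capacity 37)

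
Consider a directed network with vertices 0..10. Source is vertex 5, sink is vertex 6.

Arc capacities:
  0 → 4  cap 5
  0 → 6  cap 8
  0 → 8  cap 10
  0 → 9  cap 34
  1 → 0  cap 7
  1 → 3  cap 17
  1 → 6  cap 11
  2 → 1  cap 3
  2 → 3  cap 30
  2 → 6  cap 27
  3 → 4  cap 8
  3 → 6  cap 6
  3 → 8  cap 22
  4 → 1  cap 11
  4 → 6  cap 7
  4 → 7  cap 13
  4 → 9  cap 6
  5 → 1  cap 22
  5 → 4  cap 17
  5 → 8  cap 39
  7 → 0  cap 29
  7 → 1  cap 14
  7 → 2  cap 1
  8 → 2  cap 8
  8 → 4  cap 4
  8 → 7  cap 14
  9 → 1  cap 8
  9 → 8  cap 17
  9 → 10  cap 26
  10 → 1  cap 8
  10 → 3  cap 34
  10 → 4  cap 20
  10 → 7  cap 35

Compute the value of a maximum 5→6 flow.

Maximum flow value: 41

augment #1: 5→1→6 bottleneck 11, total now 11
augment #2: 5→4→6 bottleneck 7, total now 18
augment #3: 5→1→0→6 bottleneck 7, total now 25
augment #4: 5→1→3→6 bottleneck 4, total now 29
augment #5: 5→8→2→6 bottleneck 8, total now 37
augment #6: 5→4→1→3→6 bottleneck 2, total now 39
augment #7: 5→4→7→0→6 bottleneck 1, total now 40
augment #8: 5→4→7→2→6 bottleneck 1, total now 41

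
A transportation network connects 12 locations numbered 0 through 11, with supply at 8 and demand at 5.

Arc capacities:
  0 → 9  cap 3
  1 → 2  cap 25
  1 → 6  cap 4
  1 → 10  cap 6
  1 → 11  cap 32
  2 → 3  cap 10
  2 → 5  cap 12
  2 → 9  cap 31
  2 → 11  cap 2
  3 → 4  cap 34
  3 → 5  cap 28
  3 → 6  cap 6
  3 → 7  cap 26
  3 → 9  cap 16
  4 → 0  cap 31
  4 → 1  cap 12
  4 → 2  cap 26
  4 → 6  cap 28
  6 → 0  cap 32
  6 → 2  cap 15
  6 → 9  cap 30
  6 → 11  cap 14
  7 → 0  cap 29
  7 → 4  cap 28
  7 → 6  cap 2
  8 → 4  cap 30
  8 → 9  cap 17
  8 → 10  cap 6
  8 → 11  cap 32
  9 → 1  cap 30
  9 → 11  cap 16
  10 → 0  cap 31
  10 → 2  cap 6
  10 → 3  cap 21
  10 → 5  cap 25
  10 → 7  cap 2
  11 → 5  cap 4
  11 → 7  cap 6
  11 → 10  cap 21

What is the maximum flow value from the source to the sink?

Maximum flow value: 59

augment #1: 8→10→5 bottleneck 6, total now 6
augment #2: 8→11→5 bottleneck 4, total now 10
augment #3: 8→4→2→5 bottleneck 12, total now 22
augment #4: 8→11→10→5 bottleneck 19, total now 41
augment #5: 8→4→2→3→5 bottleneck 10, total now 51
augment #6: 8→11→10→3→5 bottleneck 2, total now 53
augment #7: 8→4→1→10→3→5 bottleneck 6, total now 59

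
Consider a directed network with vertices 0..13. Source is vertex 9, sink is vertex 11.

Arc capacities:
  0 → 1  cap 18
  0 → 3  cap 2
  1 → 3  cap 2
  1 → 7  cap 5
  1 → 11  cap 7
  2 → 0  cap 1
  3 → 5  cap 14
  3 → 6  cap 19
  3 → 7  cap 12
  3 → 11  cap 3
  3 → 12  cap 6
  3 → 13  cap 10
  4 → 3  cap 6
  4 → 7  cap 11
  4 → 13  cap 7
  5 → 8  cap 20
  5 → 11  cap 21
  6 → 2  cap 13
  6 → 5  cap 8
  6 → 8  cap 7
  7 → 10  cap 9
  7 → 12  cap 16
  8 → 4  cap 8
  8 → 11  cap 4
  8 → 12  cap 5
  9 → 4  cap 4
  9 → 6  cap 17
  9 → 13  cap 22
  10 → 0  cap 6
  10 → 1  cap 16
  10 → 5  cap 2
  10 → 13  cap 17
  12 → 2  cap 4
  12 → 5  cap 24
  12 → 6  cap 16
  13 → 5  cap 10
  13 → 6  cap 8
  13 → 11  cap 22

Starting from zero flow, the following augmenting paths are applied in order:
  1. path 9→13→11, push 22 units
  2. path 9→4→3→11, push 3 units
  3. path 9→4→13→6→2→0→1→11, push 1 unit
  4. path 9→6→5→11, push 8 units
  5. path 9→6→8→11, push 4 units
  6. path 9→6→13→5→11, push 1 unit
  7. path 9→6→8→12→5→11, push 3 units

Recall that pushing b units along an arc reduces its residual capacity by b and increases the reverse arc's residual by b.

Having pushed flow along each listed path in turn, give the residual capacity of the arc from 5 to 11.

after path 1 (9→13→11, push 22): res(5,11)=21
after path 2 (9→4→3→11, push 3): res(5,11)=21
after path 3 (9→4→13→6→2→0→1→11, push 1): res(5,11)=21
after path 4 (9→6→5→11, push 8): res(5,11)=13
after path 5 (9→6→8→11, push 4): res(5,11)=13
after path 6 (9→6→13→5→11, push 1): res(5,11)=12
after path 7 (9→6→8→12→5→11, push 3): res(5,11)=9

Residual capacity of (5,11): 9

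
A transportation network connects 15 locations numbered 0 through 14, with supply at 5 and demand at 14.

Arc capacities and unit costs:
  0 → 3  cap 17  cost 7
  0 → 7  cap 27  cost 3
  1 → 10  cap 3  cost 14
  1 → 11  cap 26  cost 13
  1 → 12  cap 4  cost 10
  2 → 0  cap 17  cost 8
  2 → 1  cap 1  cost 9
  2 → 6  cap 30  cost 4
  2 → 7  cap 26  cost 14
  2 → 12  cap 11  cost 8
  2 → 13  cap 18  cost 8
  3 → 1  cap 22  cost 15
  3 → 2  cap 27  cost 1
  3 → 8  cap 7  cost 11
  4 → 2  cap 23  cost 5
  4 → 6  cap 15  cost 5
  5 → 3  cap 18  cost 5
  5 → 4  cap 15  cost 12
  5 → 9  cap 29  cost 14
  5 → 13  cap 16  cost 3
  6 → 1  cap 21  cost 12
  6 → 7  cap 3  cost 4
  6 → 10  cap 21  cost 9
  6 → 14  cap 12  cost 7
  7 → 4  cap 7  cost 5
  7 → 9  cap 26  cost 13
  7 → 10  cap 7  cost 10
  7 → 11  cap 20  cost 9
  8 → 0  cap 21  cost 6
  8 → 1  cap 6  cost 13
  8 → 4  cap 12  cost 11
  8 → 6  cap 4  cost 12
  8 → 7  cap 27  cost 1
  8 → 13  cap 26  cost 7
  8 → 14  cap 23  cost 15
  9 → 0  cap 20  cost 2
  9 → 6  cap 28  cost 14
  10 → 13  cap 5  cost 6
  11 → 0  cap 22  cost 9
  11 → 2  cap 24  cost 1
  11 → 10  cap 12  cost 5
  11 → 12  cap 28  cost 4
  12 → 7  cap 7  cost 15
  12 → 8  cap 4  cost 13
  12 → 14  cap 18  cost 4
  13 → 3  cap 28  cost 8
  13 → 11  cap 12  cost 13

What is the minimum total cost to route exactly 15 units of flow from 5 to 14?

Minimum cost for 15 units: 258

shortest-cost path #1: 5→3→2→6→14 push 12 @ unit cost 17 (adds 204)
shortest-cost path #2: 5→3→2→12→14 push 3 @ unit cost 18 (adds 54)
total cost = 258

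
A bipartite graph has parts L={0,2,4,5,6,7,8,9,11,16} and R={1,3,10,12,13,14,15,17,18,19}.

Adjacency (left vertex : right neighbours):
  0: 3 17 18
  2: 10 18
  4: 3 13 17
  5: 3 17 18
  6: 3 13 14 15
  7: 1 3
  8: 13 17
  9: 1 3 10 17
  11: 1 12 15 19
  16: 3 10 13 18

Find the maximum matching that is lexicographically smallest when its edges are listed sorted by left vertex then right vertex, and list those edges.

Lex-smallest maximum matching: {(0,3), (2,10), (4,13), (5,17), (6,14), (7,1), (11,12), (16,18)}

|M| = 8 (so the lex-smallest maximum matching has 8 edges)
process left vertices in ascending order; for each, take the smallest-labelled available neighbour that still permits 8 edges overall, or leave it unmatched if none does
lex-smallest matching: {0-3, 2-10, 4-13, 5-17, 6-14, 7-1, 11-12, 16-18}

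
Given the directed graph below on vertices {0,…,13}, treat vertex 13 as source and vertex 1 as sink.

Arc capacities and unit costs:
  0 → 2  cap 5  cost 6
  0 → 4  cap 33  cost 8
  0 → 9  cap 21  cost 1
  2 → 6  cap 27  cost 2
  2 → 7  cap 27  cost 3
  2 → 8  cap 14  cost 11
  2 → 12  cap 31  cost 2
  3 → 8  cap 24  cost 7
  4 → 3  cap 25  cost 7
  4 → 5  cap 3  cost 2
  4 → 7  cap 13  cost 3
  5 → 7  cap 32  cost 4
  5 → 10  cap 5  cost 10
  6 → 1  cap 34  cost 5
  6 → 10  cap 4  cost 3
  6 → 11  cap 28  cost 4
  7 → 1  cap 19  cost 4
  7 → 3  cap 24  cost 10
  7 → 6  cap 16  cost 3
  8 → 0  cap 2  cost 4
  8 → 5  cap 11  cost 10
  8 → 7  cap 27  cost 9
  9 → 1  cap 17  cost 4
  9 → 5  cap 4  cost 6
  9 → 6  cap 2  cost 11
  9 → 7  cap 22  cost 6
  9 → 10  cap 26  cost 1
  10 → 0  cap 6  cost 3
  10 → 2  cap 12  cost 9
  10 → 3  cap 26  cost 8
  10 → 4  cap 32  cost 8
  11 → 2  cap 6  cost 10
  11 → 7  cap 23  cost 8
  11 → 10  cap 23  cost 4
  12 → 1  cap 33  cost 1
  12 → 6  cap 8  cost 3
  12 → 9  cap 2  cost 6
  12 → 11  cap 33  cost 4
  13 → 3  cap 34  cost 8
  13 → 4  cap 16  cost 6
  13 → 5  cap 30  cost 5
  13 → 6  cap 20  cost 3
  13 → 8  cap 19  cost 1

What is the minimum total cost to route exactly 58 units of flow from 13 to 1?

shortest-cost path #1: 13→6→1 push 20 @ unit cost 8 (adds 160)
shortest-cost path #2: 13→8→0→9→1 push 2 @ unit cost 10 (adds 20)
shortest-cost path #3: 13→4→7→1 push 13 @ unit cost 13 (adds 169)
shortest-cost path #4: 13→5→7→1 push 6 @ unit cost 13 (adds 78)
shortest-cost path #5: 13→5→7→6→1 push 14 @ unit cost 17 (adds 238)
shortest-cost path #6: 13→5→10→0→9→1 push 3 @ unit cost 23 (adds 69)
total cost = 734

Minimum cost for 58 units: 734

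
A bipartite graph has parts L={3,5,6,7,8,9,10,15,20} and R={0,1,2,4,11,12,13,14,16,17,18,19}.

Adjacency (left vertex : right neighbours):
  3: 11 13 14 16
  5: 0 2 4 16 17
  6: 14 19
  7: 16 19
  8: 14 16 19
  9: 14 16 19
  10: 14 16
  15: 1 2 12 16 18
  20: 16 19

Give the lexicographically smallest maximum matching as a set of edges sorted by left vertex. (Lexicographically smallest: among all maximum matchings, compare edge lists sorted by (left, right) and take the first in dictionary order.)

Lex-smallest maximum matching: {(3,11), (5,0), (6,14), (7,16), (8,19), (15,1)}

|M| = 6 (so the lex-smallest maximum matching has 6 edges)
process left vertices in ascending order; for each, take the smallest-labelled available neighbour that still permits 6 edges overall, or leave it unmatched if none does
lex-smallest matching: {3-11, 5-0, 6-14, 7-16, 8-19, 15-1}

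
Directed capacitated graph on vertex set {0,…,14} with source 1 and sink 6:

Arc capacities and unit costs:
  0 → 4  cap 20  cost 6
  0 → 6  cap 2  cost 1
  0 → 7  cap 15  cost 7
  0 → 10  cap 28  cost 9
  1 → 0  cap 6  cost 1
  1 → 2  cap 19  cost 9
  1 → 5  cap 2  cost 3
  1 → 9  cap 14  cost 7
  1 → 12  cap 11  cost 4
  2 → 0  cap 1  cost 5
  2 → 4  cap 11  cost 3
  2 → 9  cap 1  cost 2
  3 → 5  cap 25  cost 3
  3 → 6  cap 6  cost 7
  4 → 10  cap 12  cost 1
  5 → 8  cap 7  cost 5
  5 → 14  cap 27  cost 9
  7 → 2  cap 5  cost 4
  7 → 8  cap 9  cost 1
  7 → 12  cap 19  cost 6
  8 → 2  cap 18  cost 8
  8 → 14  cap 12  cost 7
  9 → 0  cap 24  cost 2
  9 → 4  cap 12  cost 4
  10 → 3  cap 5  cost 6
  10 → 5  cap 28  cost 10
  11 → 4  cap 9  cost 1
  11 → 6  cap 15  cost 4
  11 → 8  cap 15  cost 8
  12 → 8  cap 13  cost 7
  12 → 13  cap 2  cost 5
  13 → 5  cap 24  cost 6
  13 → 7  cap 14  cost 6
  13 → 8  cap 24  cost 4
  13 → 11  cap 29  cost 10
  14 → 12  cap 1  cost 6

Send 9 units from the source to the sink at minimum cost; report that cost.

shortest-cost path #1: 1→0→6 push 2 @ unit cost 2 (adds 4)
shortest-cost path #2: 1→0→4→10→3→6 push 4 @ unit cost 21 (adds 84)
shortest-cost path #3: 1→12→13→11→6 push 2 @ unit cost 23 (adds 46)
shortest-cost path #4: 1→9→4→10→3→6 push 1 @ unit cost 25 (adds 25)
total cost = 159

Minimum cost for 9 units: 159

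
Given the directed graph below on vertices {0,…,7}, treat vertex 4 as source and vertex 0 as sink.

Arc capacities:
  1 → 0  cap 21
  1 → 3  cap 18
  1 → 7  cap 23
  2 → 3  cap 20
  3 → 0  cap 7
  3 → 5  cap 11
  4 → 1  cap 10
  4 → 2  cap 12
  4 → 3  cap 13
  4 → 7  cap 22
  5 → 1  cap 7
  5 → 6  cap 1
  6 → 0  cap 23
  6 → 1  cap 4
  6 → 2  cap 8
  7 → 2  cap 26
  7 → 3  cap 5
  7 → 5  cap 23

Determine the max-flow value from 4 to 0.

augment #1: 4→1→0 bottleneck 10, total now 10
augment #2: 4→3→0 bottleneck 7, total now 17
augment #3: 4→3→5→1→0 bottleneck 6, total now 23
augment #4: 4→7→5→1→0 bottleneck 1, total now 24
augment #5: 4→7→5→6→0 bottleneck 1, total now 25

Maximum flow value: 25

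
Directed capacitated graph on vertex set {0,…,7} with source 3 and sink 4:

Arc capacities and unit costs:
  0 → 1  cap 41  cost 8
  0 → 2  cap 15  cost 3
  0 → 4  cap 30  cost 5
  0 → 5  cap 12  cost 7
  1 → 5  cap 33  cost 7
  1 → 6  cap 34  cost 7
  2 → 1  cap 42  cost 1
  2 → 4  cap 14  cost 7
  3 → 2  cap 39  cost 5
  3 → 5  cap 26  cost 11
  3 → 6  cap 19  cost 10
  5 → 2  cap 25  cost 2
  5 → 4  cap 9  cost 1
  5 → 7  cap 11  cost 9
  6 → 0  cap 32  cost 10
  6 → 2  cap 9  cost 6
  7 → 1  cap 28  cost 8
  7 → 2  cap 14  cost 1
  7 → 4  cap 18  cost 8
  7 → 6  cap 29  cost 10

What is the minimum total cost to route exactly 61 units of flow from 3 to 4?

Minimum cost for 61 units: 1283

shortest-cost path #1: 3→5→4 push 9 @ unit cost 12 (adds 108)
shortest-cost path #2: 3→2→4 push 14 @ unit cost 12 (adds 168)
shortest-cost path #3: 3→6→0→4 push 19 @ unit cost 25 (adds 475)
shortest-cost path #4: 3→5→7→4 push 11 @ unit cost 28 (adds 308)
shortest-cost path #5: 3→2→1→6→0→4 push 8 @ unit cost 28 (adds 224)
total cost = 1283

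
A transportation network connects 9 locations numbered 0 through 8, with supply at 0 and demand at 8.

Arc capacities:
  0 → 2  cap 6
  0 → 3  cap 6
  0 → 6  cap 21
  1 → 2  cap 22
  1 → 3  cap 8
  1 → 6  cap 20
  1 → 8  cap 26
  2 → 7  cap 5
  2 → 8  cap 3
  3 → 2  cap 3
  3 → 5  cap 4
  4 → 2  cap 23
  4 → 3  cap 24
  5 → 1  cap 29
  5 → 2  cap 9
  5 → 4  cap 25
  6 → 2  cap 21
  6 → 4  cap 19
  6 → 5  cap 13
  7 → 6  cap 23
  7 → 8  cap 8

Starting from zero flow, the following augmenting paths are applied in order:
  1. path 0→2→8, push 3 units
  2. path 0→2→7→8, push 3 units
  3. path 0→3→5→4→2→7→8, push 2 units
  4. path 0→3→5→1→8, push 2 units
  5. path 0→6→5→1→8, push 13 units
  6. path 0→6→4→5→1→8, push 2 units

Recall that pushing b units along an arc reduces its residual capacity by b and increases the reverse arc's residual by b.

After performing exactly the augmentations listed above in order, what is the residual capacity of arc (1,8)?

Residual capacity of (1,8): 9

after path 1 (0→2→8, push 3): res(1,8)=26
after path 2 (0→2→7→8, push 3): res(1,8)=26
after path 3 (0→3→5→4→2→7→8, push 2): res(1,8)=26
after path 4 (0→3→5→1→8, push 2): res(1,8)=24
after path 5 (0→6→5→1→8, push 13): res(1,8)=11
after path 6 (0→6→4→5→1→8, push 2): res(1,8)=9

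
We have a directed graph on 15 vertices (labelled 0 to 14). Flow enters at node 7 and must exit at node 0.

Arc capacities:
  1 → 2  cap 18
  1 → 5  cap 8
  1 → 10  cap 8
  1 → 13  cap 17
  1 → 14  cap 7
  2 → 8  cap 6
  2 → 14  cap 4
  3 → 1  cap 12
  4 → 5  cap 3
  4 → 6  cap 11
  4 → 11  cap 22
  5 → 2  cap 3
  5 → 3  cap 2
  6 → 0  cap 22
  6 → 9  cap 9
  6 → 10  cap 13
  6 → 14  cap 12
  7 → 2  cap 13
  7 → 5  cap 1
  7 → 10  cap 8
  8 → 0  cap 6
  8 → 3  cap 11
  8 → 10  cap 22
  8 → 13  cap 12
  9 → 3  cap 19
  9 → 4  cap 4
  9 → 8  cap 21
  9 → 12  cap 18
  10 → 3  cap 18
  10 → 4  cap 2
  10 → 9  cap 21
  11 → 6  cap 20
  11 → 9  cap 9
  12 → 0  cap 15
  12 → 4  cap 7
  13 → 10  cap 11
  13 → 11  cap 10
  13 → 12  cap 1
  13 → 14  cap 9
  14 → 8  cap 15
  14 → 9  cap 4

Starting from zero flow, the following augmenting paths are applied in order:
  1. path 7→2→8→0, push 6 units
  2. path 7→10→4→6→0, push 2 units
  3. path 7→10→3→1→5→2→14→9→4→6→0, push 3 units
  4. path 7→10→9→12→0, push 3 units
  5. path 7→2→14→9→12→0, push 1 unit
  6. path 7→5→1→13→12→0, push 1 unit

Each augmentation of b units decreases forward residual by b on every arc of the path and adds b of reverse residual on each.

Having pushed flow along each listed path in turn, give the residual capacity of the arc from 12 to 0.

Residual capacity of (12,0): 10

after path 1 (7→2→8→0, push 6): res(12,0)=15
after path 2 (7→10→4→6→0, push 2): res(12,0)=15
after path 3 (7→10→3→1→5→2→14→9→4→6→0, push 3): res(12,0)=15
after path 4 (7→10→9→12→0, push 3): res(12,0)=12
after path 5 (7→2→14→9→12→0, push 1): res(12,0)=11
after path 6 (7→5→1→13→12→0, push 1): res(12,0)=10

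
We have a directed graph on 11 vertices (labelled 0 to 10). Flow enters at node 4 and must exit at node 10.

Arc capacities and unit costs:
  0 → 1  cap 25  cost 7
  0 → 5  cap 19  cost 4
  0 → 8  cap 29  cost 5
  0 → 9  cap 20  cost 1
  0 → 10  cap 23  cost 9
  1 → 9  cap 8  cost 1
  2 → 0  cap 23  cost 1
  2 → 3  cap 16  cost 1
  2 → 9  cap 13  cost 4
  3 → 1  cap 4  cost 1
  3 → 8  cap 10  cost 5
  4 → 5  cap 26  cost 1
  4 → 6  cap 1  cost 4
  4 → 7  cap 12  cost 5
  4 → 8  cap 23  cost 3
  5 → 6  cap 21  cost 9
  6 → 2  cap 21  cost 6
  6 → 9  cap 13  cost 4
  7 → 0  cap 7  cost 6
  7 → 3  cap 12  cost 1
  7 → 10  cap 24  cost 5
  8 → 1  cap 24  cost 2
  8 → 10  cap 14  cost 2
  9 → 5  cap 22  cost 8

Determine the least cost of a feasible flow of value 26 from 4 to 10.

shortest-cost path #1: 4→8→10 push 14 @ unit cost 5 (adds 70)
shortest-cost path #2: 4→7→10 push 12 @ unit cost 10 (adds 120)
total cost = 190

Minimum cost for 26 units: 190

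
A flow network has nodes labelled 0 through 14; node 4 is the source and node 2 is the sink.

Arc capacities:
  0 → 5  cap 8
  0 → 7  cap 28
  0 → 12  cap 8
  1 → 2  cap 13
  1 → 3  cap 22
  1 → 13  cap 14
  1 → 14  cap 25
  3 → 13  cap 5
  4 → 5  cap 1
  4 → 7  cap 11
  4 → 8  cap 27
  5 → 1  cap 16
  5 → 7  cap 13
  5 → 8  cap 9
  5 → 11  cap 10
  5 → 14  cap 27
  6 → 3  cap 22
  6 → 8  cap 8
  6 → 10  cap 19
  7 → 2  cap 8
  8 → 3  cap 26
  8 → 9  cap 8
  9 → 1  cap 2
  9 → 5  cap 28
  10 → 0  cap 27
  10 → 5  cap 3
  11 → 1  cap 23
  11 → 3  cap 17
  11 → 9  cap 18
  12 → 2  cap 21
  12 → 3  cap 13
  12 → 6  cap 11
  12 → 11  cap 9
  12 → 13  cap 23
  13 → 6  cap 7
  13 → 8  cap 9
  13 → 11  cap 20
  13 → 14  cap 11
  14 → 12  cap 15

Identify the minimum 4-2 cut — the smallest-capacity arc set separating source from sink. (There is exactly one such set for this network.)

Min-cut arcs: {(3,13), (4,5), (7,2), (8,9)} (total capacity 22)

augment #1: 4→7→2 push 8
augment #2: 4→5→1→2 push 1
augment #3: 4→8→9→1→2 push 2
augment #4: 4→8→9→5→1→2 push 6
augment #5: 4→8→3→13→11→1→2 push 4
augment #6: 4→8→3→13→14→12→2 push 1
max flow = 22; residual-reachable set from 4 gives S-side
cut edges (S→T): {(3,13), (4,5), (7,2), (8,9)} total cap 22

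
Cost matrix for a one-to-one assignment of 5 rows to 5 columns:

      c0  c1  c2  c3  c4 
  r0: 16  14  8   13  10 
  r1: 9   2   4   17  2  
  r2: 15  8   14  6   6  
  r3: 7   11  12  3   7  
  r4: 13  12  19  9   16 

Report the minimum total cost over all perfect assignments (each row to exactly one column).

one of 2 optimal assignments: row0→col2 (cost 8), row1→col1 (cost 2), row2→col4 (cost 6), row3→col0 (cost 7), row4→col3 (cost 9)
total = 8 + 2 + 6 + 7 + 9 = 32

Minimum assignment cost: 32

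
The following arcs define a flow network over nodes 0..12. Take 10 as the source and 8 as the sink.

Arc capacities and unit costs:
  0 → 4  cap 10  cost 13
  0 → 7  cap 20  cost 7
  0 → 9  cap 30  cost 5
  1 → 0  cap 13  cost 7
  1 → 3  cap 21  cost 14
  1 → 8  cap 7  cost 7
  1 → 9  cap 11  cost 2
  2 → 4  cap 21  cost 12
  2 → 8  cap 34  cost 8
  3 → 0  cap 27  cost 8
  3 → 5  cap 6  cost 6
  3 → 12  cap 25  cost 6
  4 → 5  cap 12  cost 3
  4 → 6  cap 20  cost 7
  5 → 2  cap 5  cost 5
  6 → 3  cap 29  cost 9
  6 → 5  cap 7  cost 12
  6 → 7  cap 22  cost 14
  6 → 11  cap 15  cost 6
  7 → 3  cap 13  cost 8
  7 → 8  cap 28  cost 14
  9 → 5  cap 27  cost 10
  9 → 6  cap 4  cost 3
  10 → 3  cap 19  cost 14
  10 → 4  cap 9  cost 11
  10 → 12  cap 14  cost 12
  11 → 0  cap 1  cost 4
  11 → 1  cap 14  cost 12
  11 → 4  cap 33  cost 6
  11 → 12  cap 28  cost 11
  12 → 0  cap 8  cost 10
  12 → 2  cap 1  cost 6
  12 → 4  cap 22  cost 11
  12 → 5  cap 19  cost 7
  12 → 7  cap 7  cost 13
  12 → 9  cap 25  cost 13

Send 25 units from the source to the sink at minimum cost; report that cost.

shortest-cost path #1: 10→12→2→8 push 1 @ unit cost 26 (adds 26)
shortest-cost path #2: 10→4→5→2→8 push 5 @ unit cost 27 (adds 135)
shortest-cost path #3: 10→12→7→8 push 7 @ unit cost 39 (adds 273)
shortest-cost path #4: 10→12→0→7→8 push 6 @ unit cost 43 (adds 258)
shortest-cost path #5: 10→4→6→11→1→8 push 4 @ unit cost 43 (adds 172)
shortest-cost path #6: 10→3→0→7→8 push 2 @ unit cost 43 (adds 86)
total cost = 950

Minimum cost for 25 units: 950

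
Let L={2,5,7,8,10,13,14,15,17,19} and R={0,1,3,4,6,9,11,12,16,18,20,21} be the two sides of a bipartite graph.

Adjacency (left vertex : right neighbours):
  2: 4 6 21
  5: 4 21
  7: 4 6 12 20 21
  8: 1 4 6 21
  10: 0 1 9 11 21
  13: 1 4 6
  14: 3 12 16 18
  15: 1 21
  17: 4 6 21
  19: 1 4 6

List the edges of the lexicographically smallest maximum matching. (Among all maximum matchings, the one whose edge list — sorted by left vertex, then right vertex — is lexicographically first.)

Lex-smallest maximum matching: {(2,4), (5,21), (7,12), (8,1), (10,0), (13,6), (14,3)}

|M| = 7 (so the lex-smallest maximum matching has 7 edges)
process left vertices in ascending order; for each, take the smallest-labelled available neighbour that still permits 7 edges overall, or leave it unmatched if none does
lex-smallest matching: {2-4, 5-21, 7-12, 8-1, 10-0, 13-6, 14-3}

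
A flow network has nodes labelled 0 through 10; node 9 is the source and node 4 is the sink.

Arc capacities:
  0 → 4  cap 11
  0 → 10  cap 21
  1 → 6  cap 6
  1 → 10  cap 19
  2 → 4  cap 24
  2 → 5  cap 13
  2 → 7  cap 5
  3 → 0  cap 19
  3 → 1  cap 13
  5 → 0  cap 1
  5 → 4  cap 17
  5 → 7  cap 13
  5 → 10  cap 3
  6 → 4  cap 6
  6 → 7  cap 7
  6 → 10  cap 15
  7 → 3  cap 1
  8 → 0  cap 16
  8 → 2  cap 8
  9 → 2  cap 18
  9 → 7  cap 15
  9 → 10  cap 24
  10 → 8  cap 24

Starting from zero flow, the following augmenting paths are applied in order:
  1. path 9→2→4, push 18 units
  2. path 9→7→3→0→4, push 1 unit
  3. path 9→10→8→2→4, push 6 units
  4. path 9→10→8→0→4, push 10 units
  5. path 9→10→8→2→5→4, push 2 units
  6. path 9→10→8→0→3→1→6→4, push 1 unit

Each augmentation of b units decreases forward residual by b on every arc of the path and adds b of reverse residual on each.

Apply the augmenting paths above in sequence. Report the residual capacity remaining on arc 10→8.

Residual capacity of (10,8): 5

after path 1 (9→2→4, push 18): res(10,8)=24
after path 2 (9→7→3→0→4, push 1): res(10,8)=24
after path 3 (9→10→8→2→4, push 6): res(10,8)=18
after path 4 (9→10→8→0→4, push 10): res(10,8)=8
after path 5 (9→10→8→2→5→4, push 2): res(10,8)=6
after path 6 (9→10→8→0→3→1→6→4, push 1): res(10,8)=5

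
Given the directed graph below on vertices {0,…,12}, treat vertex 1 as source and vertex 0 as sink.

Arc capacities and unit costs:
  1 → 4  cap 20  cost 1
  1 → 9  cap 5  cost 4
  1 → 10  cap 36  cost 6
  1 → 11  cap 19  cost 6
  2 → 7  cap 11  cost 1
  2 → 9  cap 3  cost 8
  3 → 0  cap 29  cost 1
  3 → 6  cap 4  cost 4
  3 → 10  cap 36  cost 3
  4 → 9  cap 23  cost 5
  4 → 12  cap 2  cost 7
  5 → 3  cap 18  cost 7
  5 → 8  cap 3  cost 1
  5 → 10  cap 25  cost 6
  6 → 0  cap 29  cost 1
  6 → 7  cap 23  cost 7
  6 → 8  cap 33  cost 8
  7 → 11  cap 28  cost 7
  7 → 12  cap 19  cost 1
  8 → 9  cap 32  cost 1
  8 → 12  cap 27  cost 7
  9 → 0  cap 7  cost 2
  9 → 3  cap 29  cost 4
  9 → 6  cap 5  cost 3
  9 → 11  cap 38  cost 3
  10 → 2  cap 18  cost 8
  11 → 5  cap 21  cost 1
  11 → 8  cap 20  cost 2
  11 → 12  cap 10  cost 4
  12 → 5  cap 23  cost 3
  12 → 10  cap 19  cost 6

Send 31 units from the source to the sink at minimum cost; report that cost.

Minimum cost for 31 units: 323

shortest-cost path #1: 1→9→0 push 5 @ unit cost 6 (adds 30)
shortest-cost path #2: 1→4→9→0 push 2 @ unit cost 8 (adds 16)
shortest-cost path #3: 1→4→9→6→0 push 5 @ unit cost 10 (adds 50)
shortest-cost path #4: 1→4→9→3→0 push 13 @ unit cost 11 (adds 143)
shortest-cost path #5: 1→11→8→9→3→0 push 6 @ unit cost 14 (adds 84)
total cost = 323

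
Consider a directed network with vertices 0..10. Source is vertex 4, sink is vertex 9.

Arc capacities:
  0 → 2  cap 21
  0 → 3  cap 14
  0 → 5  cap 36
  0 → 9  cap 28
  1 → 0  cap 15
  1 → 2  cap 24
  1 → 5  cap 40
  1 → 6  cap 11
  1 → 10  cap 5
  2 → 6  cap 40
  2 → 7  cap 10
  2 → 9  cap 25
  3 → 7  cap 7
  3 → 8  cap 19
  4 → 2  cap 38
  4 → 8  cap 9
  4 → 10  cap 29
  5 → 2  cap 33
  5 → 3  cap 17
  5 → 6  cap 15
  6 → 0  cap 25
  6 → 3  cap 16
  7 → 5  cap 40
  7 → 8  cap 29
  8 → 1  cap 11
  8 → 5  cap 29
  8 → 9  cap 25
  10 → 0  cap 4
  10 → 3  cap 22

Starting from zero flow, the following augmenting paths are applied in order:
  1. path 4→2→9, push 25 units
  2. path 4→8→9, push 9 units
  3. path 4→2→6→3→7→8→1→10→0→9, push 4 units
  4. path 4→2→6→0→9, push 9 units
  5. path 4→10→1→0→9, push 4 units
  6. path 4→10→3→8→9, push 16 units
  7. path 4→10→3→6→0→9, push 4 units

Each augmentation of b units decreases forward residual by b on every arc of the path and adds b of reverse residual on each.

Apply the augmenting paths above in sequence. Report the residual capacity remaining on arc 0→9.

after path 1 (4→2→9, push 25): res(0,9)=28
after path 2 (4→8→9, push 9): res(0,9)=28
after path 3 (4→2→6→3→7→8→1→10→0→9, push 4): res(0,9)=24
after path 4 (4→2→6→0→9, push 9): res(0,9)=15
after path 5 (4→10→1→0→9, push 4): res(0,9)=11
after path 6 (4→10→3→8→9, push 16): res(0,9)=11
after path 7 (4→10→3→6→0→9, push 4): res(0,9)=7

Residual capacity of (0,9): 7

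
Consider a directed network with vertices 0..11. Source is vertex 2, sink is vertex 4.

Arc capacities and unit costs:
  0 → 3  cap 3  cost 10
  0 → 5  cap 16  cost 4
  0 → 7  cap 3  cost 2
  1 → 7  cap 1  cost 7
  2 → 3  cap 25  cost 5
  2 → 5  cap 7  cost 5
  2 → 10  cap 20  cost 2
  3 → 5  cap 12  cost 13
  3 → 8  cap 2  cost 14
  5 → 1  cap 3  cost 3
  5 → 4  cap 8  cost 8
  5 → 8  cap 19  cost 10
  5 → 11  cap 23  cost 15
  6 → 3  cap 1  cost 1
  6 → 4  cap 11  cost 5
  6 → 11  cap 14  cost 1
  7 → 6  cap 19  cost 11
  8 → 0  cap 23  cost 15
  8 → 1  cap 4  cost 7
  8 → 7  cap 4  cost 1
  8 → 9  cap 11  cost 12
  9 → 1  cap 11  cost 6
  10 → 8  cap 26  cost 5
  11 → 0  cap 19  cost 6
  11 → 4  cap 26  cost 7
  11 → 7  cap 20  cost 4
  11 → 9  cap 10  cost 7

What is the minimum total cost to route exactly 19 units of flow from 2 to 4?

shortest-cost path #1: 2→5→4 push 7 @ unit cost 13 (adds 91)
shortest-cost path #2: 2→10→8→7→6→4 push 4 @ unit cost 24 (adds 96)
shortest-cost path #3: 2→3→5→4 push 1 @ unit cost 26 (adds 26)
shortest-cost path #4: 2→10→8→1→7→6→4 push 1 @ unit cost 37 (adds 37)
shortest-cost path #5: 2→3→5→11→4 push 6 @ unit cost 40 (adds 240)
total cost = 490

Minimum cost for 19 units: 490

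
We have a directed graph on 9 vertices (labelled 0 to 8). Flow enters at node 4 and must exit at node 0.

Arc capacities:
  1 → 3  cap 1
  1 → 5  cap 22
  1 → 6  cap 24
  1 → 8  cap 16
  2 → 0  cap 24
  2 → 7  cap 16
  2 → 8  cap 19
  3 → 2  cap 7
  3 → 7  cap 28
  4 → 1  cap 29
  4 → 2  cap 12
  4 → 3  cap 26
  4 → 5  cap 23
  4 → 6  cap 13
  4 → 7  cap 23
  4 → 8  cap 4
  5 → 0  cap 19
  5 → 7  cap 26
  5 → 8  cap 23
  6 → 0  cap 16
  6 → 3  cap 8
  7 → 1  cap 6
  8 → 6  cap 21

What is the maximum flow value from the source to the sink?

augment #1: 4→2→0 bottleneck 12, total now 12
augment #2: 4→5→0 bottleneck 19, total now 31
augment #3: 4→6→0 bottleneck 13, total now 44
augment #4: 4→1→6→0 bottleneck 3, total now 47
augment #5: 4→3→2→0 bottleneck 7, total now 54

Maximum flow value: 54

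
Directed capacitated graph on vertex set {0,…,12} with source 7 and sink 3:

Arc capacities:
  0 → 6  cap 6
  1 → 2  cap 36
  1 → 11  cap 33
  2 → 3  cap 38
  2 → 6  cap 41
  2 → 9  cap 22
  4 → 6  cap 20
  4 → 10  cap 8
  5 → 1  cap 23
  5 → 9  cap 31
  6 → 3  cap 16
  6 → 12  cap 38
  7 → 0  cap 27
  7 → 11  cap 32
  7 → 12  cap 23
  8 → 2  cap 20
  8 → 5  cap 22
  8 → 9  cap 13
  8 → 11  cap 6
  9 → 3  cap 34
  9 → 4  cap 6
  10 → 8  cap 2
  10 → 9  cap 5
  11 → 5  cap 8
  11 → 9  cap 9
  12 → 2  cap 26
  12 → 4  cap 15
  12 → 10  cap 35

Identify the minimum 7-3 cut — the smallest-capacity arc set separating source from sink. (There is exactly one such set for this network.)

augment #1: 7→0→6→3 push 6
augment #2: 7→11→9→3 push 9
augment #3: 7→12→2→3 push 23
augment #4: 7→11→5→9→3 push 8
max flow = 46; residual-reachable set from 7 gives S-side
cut edges (S→T): {(0,6), (7,12), (11,5), (11,9)} total cap 46

Min-cut arcs: {(0,6), (7,12), (11,5), (11,9)} (total capacity 46)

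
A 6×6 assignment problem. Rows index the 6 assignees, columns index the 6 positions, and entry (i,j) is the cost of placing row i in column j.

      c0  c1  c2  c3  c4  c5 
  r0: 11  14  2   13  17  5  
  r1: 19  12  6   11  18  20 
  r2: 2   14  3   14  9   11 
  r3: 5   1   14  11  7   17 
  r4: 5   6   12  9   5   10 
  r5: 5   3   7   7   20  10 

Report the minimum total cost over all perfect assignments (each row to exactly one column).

optimal assignment: row0→col5 (cost 5), row1→col2 (cost 6), row2→col0 (cost 2), row3→col1 (cost 1), row4→col4 (cost 5), row5→col3 (cost 7)
total = 5 + 6 + 2 + 1 + 5 + 7 = 26

Minimum assignment cost: 26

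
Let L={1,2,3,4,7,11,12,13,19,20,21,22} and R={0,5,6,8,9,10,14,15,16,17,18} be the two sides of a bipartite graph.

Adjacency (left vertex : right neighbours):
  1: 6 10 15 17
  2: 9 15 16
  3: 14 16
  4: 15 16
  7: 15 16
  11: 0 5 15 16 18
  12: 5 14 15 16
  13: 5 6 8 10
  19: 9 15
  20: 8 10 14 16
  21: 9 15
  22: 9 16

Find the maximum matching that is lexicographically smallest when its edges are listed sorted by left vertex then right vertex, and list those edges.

Lex-smallest maximum matching: {(1,6), (2,9), (3,14), (4,15), (7,16), (11,0), (12,5), (13,8), (20,10)}

|M| = 9 (so the lex-smallest maximum matching has 9 edges)
process left vertices in ascending order; for each, take the smallest-labelled available neighbour that still permits 9 edges overall, or leave it unmatched if none does
lex-smallest matching: {1-6, 2-9, 3-14, 4-15, 7-16, 11-0, 12-5, 13-8, 20-10}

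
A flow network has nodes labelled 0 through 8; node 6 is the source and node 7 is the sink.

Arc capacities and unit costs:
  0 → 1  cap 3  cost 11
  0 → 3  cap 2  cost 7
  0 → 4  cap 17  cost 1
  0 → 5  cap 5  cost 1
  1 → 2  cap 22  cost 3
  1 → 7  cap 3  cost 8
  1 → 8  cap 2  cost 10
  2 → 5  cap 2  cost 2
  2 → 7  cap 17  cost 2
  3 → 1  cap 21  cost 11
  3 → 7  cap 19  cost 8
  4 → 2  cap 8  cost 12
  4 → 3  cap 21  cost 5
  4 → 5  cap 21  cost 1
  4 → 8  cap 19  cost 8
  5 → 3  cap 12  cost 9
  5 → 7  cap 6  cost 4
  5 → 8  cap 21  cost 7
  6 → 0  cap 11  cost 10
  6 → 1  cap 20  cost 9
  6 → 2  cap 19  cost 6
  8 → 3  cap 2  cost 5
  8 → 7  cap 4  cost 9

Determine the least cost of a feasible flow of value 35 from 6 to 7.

Minimum cost for 35 units: 495

shortest-cost path #1: 6→2→7 push 17 @ unit cost 8 (adds 136)
shortest-cost path #2: 6→2→5→7 push 2 @ unit cost 12 (adds 24)
shortest-cost path #3: 6→0→5→7 push 4 @ unit cost 15 (adds 60)
shortest-cost path #4: 6→1→7 push 3 @ unit cost 17 (adds 51)
shortest-cost path #5: 6→0→4→3→7 push 7 @ unit cost 24 (adds 168)
shortest-cost path #6: 6→1→8→7 push 2 @ unit cost 28 (adds 56)
total cost = 495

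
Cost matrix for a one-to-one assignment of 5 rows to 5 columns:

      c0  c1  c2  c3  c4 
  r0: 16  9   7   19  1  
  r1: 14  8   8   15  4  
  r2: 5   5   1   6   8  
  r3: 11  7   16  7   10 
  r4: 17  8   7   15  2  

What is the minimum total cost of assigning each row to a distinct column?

Minimum assignment cost: 28

optimal assignment: row0→col4 (cost 1), row1→col1 (cost 8), row2→col0 (cost 5), row3→col3 (cost 7), row4→col2 (cost 7)
total = 1 + 8 + 5 + 7 + 7 = 28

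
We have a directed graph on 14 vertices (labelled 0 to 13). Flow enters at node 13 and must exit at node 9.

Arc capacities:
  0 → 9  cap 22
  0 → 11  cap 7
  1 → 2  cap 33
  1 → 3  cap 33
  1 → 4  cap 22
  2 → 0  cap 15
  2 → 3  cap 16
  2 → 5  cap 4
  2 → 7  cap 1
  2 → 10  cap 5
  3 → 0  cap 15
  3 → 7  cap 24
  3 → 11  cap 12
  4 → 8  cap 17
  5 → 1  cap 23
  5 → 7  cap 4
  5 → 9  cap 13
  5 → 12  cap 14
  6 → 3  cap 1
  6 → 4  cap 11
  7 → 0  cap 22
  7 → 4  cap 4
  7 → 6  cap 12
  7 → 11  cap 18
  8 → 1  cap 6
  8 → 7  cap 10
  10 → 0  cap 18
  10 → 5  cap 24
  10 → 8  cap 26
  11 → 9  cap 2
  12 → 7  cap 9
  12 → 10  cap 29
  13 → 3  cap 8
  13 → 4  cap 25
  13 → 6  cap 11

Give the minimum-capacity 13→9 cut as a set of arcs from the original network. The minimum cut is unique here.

augment #1: 13→3→0→9 push 8
augment #2: 13→6→3→0→9 push 1
augment #3: 13→4→8→7→0→9 push 10
augment #4: 13→4→8→1→2→0→9 push 3
augment #5: 13→4→8→1→2→5→9 push 3
max flow = 25; residual-reachable set from 13 gives S-side
cut edges (S→T): {(6,3), (8,1), (8,7), (13,3)} total cap 25

Min-cut arcs: {(6,3), (8,1), (8,7), (13,3)} (total capacity 25)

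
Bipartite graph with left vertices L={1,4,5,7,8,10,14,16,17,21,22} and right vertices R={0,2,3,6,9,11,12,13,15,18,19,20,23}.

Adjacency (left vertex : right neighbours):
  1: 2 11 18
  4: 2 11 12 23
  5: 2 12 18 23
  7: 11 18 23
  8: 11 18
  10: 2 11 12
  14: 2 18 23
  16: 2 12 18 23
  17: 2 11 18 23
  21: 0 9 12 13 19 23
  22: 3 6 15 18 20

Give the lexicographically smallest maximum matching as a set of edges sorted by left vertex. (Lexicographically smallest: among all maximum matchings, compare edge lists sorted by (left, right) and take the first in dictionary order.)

|M| = 7 (so the lex-smallest maximum matching has 7 edges)
process left vertices in ascending order; for each, take the smallest-labelled available neighbour that still permits 7 edges overall, or leave it unmatched if none does
lex-smallest matching: {1-2, 4-11, 5-12, 7-18, 14-23, 21-0, 22-3}

Lex-smallest maximum matching: {(1,2), (4,11), (5,12), (7,18), (14,23), (21,0), (22,3)}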